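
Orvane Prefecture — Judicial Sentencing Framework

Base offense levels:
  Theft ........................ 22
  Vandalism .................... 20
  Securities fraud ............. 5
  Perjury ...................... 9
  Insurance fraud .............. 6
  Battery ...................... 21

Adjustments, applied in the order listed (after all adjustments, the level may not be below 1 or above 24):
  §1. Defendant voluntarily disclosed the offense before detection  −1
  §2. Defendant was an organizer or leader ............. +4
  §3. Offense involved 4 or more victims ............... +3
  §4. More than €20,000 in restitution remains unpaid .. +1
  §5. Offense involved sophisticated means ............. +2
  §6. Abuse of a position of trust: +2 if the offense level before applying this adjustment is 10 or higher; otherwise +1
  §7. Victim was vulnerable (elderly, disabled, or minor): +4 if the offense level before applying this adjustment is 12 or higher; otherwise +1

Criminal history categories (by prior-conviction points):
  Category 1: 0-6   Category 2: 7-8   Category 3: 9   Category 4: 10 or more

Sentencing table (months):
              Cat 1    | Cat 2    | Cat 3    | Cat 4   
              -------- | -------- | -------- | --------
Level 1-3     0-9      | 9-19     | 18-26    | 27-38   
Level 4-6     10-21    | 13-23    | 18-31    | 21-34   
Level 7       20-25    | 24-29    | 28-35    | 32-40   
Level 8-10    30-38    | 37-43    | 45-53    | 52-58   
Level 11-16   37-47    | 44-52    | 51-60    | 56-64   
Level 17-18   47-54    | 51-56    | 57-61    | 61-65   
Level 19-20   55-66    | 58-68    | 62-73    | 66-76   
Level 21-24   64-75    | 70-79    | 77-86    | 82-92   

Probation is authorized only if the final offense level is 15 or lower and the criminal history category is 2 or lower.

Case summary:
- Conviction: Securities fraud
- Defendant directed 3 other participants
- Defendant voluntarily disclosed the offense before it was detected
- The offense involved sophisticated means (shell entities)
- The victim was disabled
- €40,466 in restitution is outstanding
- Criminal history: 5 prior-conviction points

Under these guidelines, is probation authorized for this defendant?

Base offense level for securities fraud: 5.
§1 applies: 5 − 1 = 4.
§2 applies: 4 + 4 = 8.
§4 applies: 8 + 1 = 9.
§5 applies: 9 + 2 = 11.
§7 applies (level before this adjustment is 11 < 12, so +1): 11 + 1 = 12.
Final offense level: 12.
Criminal history: 5 prior points → Category 1 (0-6).
Level 12 falls in the 11-16 band.
Grid: Level 11-16 × Category 1 = 37-47 months.
Probation check: level 12 ≤ 15 and category 1 ≤ 2 → eligible.

Yes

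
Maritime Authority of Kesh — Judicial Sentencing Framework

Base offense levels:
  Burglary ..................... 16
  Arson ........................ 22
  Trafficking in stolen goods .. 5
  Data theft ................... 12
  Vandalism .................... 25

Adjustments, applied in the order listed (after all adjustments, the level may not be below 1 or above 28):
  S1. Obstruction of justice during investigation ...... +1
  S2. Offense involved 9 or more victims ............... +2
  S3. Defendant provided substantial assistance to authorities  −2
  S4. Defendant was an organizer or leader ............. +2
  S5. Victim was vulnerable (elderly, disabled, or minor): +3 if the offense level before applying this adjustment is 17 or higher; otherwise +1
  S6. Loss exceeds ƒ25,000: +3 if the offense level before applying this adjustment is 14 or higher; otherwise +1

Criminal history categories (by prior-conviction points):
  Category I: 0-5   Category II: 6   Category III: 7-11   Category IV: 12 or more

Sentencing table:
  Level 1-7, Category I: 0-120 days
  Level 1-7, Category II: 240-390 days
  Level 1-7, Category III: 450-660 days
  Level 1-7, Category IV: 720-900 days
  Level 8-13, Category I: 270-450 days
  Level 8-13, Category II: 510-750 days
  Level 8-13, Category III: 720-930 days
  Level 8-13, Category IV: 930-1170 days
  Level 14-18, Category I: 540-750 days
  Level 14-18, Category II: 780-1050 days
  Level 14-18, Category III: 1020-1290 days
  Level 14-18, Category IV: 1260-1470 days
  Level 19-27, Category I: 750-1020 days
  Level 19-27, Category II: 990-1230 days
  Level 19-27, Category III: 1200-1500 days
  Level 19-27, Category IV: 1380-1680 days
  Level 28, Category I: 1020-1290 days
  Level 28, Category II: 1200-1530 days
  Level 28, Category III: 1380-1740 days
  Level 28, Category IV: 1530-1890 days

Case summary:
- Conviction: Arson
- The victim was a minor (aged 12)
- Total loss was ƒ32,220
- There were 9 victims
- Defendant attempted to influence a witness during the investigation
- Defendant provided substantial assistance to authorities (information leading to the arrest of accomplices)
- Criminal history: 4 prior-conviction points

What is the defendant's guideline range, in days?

1020-1290 days

Base offense level for arson: 22.
S1 applies: 22 + 1 = 23.
S2 applies: 23 + 2 = 25.
S3 applies: 25 − 2 = 23.
S5 applies (level before this adjustment is 23 ≥ 17, so +3): 23 + 3 = 26.
S6 applies (level before this adjustment is 26 ≥ 14, so +3): 26 + 3 = 29.
Level 29 exceeds the maximum of 28; capped at 28.
Final offense level: 28.
Criminal history: 4 prior points → Category I (0-5).
Level 28 falls in the 28 band.
Grid: Level 28 × Category I = 1020-1290 days.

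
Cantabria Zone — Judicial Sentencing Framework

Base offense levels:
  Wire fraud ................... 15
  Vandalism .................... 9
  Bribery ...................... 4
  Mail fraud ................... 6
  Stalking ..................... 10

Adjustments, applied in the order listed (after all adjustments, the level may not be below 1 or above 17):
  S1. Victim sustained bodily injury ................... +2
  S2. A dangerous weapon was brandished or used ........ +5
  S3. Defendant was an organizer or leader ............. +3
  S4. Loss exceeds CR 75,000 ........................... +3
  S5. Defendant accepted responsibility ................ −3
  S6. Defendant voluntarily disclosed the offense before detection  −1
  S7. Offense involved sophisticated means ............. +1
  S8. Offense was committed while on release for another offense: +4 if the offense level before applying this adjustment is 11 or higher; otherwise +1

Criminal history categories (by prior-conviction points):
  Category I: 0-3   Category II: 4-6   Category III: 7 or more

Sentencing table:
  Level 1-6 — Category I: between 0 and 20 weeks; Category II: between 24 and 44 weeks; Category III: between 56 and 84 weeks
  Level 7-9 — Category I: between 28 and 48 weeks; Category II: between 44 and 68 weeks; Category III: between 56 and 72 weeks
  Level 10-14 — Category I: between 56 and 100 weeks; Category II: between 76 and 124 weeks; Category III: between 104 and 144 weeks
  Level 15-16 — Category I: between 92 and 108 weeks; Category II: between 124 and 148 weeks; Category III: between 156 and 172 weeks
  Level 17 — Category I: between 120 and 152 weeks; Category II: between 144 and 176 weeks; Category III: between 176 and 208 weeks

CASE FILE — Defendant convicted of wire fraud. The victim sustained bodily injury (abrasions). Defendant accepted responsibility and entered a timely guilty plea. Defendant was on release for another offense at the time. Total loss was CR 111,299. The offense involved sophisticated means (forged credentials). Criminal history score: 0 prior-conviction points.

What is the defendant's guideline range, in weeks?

120-152 weeks

Base offense level for wire fraud: 15.
S1 applies: 15 + 2 = 17.
S3 does not apply.
S4 applies: 17 + 3 = 20.
S5 applies: 20 − 3 = 17.
S7 applies: 17 + 1 = 18.
S8 applies (level before this adjustment is 18 ≥ 11, so +4): 18 + 4 = 22.
Level 22 exceeds the maximum of 17; capped at 17.
Final offense level: 17.
Criminal history: 0 prior points → Category I (0-3).
Level 17 falls in the 17 band.
Grid: Level 17 × Category I = 120-152 weeks.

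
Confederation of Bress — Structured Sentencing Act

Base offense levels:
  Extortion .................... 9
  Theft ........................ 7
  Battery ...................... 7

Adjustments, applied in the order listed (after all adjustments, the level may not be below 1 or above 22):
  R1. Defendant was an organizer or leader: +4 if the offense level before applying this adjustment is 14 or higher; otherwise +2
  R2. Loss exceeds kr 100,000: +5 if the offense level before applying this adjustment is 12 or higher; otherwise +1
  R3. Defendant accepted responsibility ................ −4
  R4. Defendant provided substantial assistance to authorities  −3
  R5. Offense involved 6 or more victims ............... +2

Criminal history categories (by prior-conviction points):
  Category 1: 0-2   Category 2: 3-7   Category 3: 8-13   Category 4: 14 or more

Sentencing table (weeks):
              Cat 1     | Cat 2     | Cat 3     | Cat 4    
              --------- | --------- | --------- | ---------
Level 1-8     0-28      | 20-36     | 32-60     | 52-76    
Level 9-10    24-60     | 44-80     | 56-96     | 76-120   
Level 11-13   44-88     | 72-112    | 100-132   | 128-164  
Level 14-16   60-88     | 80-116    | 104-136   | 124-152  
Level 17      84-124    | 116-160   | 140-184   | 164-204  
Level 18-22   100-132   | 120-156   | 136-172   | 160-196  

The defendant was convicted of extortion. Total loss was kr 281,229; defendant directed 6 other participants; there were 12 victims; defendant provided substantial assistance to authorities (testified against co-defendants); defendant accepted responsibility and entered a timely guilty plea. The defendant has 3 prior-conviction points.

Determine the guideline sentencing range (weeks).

20-36 weeks

Base offense level for extortion: 9.
R1 applies (level before this adjustment is 9 < 14, so +2): 9 + 2 = 11.
R2 applies (level before this adjustment is 11 < 12, so +1): 11 + 1 = 12.
R3 applies: 12 − 4 = 8.
R4 applies: 8 − 3 = 5.
R5 applies: 5 + 2 = 7.
Final offense level: 7.
Criminal history: 3 prior points → Category 2 (3-7).
Level 7 falls in the 1-8 band.
Grid: Level 1-8 × Category 2 = 20-36 weeks.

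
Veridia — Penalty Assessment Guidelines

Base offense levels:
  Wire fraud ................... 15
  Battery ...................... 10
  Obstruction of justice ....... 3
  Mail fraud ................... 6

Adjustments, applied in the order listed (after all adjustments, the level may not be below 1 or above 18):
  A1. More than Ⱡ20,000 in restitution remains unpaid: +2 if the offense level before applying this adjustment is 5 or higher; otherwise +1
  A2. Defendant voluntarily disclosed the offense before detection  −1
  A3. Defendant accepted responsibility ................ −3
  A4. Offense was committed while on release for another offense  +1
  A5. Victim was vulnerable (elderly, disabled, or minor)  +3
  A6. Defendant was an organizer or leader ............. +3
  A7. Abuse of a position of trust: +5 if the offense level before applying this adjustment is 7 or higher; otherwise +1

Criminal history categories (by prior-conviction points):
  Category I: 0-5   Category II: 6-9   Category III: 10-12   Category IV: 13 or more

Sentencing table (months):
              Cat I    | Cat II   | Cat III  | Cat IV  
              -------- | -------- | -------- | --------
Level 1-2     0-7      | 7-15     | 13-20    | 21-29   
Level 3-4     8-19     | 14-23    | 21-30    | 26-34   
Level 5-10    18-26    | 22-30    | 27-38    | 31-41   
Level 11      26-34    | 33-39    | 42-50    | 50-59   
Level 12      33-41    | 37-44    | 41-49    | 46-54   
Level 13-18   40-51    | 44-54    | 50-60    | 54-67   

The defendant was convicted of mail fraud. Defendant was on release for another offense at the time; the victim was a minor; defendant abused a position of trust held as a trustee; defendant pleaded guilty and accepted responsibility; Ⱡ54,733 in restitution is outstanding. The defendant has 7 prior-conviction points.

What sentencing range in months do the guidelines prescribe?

Base offense level for mail fraud: 6.
A1 applies (level before this adjustment is 6 ≥ 5, so +2): 6 + 2 = 8.
A2 does not apply.
A3 applies: 8 − 3 = 5.
A4 applies: 5 + 1 = 6.
A5 applies: 6 + 3 = 9.
A6 does not apply.
A7 applies (level before this adjustment is 9 ≥ 7, so +5): 9 + 5 = 14.
Final offense level: 14.
Criminal history: 7 prior points → Category II (6-9).
Level 14 falls in the 13-18 band.
Grid: Level 13-18 × Category II = 44-54 months.

44-54 months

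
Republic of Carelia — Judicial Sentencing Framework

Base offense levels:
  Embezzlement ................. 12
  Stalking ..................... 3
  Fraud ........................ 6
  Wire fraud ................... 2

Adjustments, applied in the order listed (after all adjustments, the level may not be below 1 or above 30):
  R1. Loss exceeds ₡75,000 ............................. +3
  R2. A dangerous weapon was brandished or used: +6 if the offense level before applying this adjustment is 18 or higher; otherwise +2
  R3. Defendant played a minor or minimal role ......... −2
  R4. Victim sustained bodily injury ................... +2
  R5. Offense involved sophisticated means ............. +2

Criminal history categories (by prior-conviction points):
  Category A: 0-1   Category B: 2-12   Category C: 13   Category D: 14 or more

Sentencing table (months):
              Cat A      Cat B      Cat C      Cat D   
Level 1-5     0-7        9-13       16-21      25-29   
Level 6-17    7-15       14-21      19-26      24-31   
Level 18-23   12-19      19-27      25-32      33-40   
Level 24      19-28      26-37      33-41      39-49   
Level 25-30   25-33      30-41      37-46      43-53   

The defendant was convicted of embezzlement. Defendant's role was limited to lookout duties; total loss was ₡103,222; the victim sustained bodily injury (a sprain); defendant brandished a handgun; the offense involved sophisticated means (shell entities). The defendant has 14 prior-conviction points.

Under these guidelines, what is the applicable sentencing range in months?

33-40 months

Base offense level for embezzlement: 12.
R1 applies: 12 + 3 = 15.
R2 applies (level before this adjustment is 15 < 18, so +2): 15 + 2 = 17.
R3 applies: 17 − 2 = 15.
R4 applies: 15 + 2 = 17.
R5 applies: 17 + 2 = 19.
Final offense level: 19.
Criminal history: 14 prior points → Category D (14+).
Level 19 falls in the 18-23 band.
Grid: Level 18-23 × Category D = 33-40 months.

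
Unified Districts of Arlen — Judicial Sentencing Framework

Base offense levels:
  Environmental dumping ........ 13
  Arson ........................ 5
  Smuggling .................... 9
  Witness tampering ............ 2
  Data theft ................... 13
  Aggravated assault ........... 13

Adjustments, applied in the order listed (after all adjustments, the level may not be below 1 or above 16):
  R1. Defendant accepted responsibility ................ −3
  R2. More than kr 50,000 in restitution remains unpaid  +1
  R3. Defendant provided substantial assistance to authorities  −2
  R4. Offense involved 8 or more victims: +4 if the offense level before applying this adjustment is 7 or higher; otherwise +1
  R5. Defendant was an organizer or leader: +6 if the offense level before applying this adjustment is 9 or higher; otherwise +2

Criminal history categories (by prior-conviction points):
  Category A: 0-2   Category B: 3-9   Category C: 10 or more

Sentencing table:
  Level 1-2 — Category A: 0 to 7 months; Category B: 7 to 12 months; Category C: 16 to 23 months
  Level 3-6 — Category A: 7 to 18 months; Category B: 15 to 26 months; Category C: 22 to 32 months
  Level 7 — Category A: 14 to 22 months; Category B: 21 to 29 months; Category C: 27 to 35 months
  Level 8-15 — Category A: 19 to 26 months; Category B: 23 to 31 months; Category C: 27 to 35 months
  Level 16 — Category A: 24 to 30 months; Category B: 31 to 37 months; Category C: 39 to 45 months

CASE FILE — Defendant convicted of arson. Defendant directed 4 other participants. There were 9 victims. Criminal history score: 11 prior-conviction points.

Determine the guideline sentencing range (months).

Base offense level for arson: 5.
R1 does not apply.
R3 does not apply.
R4 applies (level before this adjustment is 5 < 7, so +1): 5 + 1 = 6.
R5 applies (level before this adjustment is 6 < 9, so +2): 6 + 2 = 8.
Final offense level: 8.
Criminal history: 11 prior points → Category C (10+).
Level 8 falls in the 8-15 band.
Grid: Level 8-15 × Category C = 27-35 months.

27-35 months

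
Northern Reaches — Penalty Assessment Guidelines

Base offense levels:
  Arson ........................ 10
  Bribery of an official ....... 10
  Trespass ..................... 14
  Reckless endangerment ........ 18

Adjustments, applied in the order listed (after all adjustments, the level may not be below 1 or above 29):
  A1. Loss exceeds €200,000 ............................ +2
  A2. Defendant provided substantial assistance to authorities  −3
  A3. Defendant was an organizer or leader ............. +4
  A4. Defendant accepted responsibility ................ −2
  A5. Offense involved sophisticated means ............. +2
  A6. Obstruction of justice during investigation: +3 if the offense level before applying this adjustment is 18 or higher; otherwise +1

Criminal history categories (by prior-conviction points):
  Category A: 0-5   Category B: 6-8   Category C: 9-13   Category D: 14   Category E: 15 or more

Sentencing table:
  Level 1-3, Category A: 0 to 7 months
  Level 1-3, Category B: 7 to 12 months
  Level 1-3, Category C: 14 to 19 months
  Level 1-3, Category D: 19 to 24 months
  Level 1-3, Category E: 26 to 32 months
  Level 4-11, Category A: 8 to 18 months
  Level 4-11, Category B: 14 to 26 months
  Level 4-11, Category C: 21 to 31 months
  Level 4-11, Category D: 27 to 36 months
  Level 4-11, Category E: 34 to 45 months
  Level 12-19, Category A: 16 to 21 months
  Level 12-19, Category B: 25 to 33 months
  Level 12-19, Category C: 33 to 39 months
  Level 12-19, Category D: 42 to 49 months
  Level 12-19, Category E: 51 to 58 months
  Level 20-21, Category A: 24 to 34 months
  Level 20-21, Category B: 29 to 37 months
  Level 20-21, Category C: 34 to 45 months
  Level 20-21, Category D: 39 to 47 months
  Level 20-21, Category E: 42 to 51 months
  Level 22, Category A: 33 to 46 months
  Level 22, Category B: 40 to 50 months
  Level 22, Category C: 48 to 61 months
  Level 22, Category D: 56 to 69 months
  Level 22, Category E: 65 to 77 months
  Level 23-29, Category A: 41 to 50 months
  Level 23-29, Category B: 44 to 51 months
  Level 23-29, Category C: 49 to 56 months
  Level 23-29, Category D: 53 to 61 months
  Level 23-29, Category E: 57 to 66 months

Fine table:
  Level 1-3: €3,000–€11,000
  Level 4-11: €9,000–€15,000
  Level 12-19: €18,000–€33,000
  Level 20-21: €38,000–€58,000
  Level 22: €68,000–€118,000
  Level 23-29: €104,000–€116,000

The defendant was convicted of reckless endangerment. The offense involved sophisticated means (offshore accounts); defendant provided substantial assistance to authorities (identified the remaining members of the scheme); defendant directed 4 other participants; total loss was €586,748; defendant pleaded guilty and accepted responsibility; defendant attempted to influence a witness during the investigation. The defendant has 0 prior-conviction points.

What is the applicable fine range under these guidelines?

Base offense level for reckless endangerment: 18.
A1 applies: 18 + 2 = 20.
A2 applies: 20 − 3 = 17.
A3 applies: 17 + 4 = 21.
A4 applies: 21 − 2 = 19.
A5 applies: 19 + 2 = 21.
A6 applies (level before this adjustment is 21 ≥ 18, so +3): 21 + 3 = 24.
Final offense level: 24.
Level 24 falls in the 23-29 band.
Fine table: Level 23-29 → €104,000–€116,000.

€104,000–€116,000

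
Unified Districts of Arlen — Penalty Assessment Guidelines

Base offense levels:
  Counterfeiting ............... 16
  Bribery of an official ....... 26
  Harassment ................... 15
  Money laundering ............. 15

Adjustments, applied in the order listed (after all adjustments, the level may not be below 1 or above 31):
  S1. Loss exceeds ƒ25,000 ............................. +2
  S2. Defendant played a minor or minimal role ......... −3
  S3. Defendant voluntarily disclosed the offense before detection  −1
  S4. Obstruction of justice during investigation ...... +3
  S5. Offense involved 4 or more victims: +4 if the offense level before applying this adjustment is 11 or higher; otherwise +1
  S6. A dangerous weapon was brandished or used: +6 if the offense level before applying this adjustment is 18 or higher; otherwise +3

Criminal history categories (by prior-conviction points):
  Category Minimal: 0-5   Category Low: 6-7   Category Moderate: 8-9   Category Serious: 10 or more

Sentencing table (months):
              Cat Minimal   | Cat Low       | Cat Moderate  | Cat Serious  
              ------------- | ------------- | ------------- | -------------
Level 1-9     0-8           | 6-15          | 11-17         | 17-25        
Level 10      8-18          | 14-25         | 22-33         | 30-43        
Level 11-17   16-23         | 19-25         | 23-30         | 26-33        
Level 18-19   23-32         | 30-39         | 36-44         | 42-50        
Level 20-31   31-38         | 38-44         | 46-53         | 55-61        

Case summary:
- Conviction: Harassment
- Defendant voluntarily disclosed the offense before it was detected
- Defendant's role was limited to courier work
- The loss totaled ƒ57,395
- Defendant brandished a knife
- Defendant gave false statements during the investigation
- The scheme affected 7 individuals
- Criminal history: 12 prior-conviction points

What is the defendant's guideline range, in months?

55-61 months

Base offense level for harassment: 15.
S1 applies: 15 + 2 = 17.
S2 applies: 17 − 3 = 14.
S3 applies: 14 − 1 = 13.
S4 applies: 13 + 3 = 16.
S5 applies (level before this adjustment is 16 ≥ 11, so +4): 16 + 4 = 20.
S6 applies (level before this adjustment is 20 ≥ 18, so +6): 20 + 6 = 26.
Final offense level: 26.
Criminal history: 12 prior points → Category Serious (10+).
Level 26 falls in the 20-31 band.
Grid: Level 20-31 × Category Serious = 55-61 months.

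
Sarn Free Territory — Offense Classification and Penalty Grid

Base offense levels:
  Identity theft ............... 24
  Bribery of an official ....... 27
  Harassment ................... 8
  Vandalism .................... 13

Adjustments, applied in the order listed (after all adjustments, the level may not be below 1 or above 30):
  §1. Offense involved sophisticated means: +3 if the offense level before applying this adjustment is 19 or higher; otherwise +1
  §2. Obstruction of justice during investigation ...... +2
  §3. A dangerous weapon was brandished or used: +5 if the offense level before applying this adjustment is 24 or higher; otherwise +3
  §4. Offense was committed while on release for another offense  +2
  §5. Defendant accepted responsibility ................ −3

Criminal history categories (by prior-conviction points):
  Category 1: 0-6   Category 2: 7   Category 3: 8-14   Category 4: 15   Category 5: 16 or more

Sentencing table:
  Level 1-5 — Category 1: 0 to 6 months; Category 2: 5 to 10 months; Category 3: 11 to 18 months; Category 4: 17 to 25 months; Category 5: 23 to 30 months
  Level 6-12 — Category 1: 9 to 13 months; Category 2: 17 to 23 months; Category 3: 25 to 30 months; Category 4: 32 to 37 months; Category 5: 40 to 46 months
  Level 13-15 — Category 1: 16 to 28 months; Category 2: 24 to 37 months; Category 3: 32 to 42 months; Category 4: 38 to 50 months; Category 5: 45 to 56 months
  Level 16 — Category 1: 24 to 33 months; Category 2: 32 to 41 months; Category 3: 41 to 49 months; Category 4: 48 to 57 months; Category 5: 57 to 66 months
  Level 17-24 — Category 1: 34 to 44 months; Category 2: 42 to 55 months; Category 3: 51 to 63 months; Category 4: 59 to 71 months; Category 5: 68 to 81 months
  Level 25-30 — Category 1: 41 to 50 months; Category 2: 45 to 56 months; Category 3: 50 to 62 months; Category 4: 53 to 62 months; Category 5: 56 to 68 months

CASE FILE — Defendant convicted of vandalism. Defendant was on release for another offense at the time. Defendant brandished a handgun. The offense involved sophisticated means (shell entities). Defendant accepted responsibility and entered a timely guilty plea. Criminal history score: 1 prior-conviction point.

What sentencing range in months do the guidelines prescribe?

Base offense level for vandalism: 13.
§1 applies (level before this adjustment is 13 < 19, so +1): 13 + 1 = 14.
§2 does not apply.
§3 applies (level before this adjustment is 14 < 24, so +3): 14 + 3 = 17.
§4 applies: 17 + 2 = 19.
§5 applies: 19 − 3 = 16.
Final offense level: 16.
Criminal history: 1 prior point → Category 1 (0-6).
Level 16 falls in the 16 band.
Grid: Level 16 × Category 1 = 24-33 months.

24-33 months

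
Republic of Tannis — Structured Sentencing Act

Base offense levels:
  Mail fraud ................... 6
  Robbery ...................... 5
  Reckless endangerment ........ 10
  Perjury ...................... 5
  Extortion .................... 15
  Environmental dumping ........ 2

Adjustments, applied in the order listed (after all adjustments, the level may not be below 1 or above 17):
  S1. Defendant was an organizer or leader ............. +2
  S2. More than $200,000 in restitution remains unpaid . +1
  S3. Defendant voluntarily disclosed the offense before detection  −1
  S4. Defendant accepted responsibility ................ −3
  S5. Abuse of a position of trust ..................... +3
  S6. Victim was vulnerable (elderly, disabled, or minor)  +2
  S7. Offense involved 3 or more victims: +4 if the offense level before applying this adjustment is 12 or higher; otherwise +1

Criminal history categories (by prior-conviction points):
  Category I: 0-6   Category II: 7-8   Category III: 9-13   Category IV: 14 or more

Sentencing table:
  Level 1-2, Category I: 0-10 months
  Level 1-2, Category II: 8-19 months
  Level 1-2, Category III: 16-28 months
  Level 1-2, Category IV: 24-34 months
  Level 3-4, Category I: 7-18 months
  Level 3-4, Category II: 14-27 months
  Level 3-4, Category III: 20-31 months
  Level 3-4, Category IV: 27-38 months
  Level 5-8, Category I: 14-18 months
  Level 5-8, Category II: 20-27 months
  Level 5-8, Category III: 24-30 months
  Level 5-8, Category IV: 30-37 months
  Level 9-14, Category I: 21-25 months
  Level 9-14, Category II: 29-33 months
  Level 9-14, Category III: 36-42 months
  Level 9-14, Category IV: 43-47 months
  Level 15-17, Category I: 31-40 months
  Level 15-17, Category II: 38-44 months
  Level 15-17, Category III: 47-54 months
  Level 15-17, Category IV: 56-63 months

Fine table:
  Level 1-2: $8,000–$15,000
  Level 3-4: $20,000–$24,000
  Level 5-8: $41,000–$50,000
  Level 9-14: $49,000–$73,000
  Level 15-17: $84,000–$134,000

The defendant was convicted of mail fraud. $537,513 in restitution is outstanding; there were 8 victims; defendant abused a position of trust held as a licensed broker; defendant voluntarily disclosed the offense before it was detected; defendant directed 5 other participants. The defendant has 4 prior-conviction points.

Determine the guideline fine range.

$49,000–$73,000

Base offense level for mail fraud: 6.
S1 applies: 6 + 2 = 8.
S2 applies: 8 + 1 = 9.
S3 applies: 9 − 1 = 8.
S5 applies: 8 + 3 = 11.
S7 applies (level before this adjustment is 11 < 12, so +1): 11 + 1 = 12.
Final offense level: 12.
Level 12 falls in the 9-14 band.
Fine table: Level 9-14 → $49,000–$73,000.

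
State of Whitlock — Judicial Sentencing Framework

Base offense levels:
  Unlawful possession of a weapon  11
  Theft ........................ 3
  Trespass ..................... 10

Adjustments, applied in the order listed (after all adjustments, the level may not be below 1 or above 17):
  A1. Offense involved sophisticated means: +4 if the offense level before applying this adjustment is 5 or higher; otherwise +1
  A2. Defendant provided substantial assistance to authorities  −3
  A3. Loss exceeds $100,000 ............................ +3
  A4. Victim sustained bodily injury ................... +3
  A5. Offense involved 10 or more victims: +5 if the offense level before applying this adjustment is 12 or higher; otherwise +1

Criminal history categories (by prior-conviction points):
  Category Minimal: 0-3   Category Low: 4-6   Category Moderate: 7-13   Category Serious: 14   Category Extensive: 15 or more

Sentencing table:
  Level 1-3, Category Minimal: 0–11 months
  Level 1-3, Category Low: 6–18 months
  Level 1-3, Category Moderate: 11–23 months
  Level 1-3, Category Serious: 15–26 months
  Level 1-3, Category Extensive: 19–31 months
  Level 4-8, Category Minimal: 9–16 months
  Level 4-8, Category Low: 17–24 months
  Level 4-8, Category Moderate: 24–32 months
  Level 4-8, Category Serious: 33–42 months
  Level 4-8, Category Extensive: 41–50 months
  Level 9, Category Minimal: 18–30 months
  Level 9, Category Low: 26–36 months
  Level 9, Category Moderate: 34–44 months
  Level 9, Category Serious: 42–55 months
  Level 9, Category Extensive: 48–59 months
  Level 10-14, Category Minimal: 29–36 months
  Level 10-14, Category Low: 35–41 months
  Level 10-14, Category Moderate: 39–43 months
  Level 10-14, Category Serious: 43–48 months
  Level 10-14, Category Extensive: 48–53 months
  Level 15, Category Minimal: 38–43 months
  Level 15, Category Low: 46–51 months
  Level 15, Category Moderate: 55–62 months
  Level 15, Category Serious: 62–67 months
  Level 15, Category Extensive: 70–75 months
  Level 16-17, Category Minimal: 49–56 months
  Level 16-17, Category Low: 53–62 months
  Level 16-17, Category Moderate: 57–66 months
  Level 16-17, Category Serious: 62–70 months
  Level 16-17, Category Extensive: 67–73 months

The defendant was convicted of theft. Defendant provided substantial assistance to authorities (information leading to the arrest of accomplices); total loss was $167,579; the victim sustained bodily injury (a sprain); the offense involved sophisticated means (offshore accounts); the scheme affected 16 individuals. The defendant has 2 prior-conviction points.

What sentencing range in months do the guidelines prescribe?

Base offense level for theft: 3.
A1 applies (level before this adjustment is 3 < 5, so +1): 3 + 1 = 4.
A2 applies: 4 − 3 = 1.
A3 applies: 1 + 3 = 4.
A4 applies: 4 + 3 = 7.
A5 applies (level before this adjustment is 7 < 12, so +1): 7 + 1 = 8.
Final offense level: 8.
Criminal history: 2 prior points → Category Minimal (0-3).
Level 8 falls in the 4-8 band.
Grid: Level 4-8 × Category Minimal = 9-16 months.

9-16 months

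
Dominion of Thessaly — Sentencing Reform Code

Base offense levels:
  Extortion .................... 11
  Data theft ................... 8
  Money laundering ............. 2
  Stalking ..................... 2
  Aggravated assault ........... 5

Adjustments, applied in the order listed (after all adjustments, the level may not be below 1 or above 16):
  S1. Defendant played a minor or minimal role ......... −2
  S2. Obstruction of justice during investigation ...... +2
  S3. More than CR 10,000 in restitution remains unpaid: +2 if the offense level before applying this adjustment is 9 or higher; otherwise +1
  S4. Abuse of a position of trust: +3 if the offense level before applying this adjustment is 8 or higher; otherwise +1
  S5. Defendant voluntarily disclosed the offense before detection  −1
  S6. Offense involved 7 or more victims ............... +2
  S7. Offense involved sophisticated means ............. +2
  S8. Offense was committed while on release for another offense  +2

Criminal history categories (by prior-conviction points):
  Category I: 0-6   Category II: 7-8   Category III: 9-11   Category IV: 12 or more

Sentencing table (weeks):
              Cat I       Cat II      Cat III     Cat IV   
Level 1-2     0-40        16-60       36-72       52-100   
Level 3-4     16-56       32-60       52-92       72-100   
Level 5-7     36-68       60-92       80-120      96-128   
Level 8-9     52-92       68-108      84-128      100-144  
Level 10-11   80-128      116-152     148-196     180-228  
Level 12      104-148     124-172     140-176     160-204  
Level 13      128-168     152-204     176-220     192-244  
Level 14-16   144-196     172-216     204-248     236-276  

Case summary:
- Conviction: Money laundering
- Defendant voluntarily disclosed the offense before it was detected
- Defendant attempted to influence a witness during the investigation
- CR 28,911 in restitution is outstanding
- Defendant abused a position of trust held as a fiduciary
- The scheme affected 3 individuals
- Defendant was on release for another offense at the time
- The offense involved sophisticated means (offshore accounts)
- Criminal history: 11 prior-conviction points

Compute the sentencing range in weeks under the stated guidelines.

Base offense level for money laundering: 2.
S2 applies: 2 + 2 = 4.
S3 applies (level before this adjustment is 4 < 9, so +1): 4 + 1 = 5.
S4 applies (level before this adjustment is 5 < 8, so +1): 5 + 1 = 6.
S5 applies: 6 − 1 = 5.
S6 does not apply.
S7 applies: 5 + 2 = 7.
S8 applies: 7 + 2 = 9.
Final offense level: 9.
Criminal history: 11 prior points → Category III (9-11).
Level 9 falls in the 8-9 band.
Grid: Level 8-9 × Category III = 84-128 weeks.

84-128 weeks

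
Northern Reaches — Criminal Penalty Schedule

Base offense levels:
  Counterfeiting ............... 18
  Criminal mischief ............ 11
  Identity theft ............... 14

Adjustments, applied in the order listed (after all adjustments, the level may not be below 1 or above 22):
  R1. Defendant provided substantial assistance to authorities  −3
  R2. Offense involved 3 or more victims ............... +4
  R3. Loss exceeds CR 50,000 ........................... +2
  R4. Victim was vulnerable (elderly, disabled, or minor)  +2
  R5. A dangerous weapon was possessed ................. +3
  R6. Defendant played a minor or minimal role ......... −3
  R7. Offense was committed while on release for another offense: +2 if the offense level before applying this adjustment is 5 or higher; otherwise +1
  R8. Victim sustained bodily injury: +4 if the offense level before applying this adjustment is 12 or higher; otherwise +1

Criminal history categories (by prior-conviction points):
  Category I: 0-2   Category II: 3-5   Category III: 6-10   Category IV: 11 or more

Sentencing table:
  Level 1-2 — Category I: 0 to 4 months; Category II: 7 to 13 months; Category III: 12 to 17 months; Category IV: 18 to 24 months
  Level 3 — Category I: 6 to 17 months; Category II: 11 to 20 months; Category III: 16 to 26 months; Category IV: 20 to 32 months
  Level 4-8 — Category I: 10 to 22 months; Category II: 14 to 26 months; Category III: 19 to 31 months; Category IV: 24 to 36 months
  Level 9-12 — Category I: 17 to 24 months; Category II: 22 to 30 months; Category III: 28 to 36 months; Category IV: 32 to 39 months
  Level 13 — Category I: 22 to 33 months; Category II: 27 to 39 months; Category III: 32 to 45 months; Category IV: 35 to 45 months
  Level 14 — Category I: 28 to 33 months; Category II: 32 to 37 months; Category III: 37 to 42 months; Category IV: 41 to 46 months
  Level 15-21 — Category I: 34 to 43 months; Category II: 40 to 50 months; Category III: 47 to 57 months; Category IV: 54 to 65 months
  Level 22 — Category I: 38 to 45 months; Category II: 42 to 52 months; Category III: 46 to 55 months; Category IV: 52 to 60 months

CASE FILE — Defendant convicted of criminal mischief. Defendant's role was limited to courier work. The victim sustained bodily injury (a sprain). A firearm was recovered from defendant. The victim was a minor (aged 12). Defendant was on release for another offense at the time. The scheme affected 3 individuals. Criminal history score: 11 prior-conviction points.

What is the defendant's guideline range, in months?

Base offense level for criminal mischief: 11.
R2 applies: 11 + 4 = 15.
R4 applies: 15 + 2 = 17.
R5 applies: 17 + 3 = 20.
R6 applies: 20 − 3 = 17.
R7 applies (level before this adjustment is 17 ≥ 5, so +2): 17 + 2 = 19.
R8 applies (level before this adjustment is 19 ≥ 12, so +4): 19 + 4 = 23.
Level 23 exceeds the maximum of 22; capped at 22.
Final offense level: 22.
Criminal history: 11 prior points → Category IV (11+).
Level 22 falls in the 22 band.
Grid: Level 22 × Category IV = 52-60 months.

52-60 months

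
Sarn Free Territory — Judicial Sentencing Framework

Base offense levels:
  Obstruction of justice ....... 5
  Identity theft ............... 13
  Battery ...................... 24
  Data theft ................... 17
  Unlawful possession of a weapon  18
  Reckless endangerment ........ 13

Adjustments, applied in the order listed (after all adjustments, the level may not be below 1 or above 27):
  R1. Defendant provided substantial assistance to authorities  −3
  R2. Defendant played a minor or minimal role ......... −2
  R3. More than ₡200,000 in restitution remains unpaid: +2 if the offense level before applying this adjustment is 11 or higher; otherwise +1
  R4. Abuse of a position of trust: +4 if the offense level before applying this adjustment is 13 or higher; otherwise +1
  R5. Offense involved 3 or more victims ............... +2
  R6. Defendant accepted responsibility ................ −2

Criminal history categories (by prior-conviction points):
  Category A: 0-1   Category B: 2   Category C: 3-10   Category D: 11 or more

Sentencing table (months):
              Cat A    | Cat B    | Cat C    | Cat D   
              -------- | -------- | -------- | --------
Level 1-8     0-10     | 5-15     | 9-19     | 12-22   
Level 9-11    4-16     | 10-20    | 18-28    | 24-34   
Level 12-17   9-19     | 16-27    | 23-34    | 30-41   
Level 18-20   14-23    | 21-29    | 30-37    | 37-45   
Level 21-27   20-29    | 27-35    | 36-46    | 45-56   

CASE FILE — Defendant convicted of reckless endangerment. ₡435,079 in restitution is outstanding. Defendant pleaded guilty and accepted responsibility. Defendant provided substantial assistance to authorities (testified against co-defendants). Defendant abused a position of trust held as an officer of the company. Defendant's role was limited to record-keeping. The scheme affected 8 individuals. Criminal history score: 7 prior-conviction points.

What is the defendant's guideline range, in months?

18-28 months

Base offense level for reckless endangerment: 13.
R1 applies: 13 − 3 = 10.
R2 applies: 10 − 2 = 8.
R3 applies (level before this adjustment is 8 < 11, so +1): 8 + 1 = 9.
R4 applies (level before this adjustment is 9 < 13, so +1): 9 + 1 = 10.
R5 applies: 10 + 2 = 12.
R6 applies: 12 − 2 = 10.
Final offense level: 10.
Criminal history: 7 prior points → Category C (3-10).
Level 10 falls in the 9-11 band.
Grid: Level 9-11 × Category C = 18-28 months.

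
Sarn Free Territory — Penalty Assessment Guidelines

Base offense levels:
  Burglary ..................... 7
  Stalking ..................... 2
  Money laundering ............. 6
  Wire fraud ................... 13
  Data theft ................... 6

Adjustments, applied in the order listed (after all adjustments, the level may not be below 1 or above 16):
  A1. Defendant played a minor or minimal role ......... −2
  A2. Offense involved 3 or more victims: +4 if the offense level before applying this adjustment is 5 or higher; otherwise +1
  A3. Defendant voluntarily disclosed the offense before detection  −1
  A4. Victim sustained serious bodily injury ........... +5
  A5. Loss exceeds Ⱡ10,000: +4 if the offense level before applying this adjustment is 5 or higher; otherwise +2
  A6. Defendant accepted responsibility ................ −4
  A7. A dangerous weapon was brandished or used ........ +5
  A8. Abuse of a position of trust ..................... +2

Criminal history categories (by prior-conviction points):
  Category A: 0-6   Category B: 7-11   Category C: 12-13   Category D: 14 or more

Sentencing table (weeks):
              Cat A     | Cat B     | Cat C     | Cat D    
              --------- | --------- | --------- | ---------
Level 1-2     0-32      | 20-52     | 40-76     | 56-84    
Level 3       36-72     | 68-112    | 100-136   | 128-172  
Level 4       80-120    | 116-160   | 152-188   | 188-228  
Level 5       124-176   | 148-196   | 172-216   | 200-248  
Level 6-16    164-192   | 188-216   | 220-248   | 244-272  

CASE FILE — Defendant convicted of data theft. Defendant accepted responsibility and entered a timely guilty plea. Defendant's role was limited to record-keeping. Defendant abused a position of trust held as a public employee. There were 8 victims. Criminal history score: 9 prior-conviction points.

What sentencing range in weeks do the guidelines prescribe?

Base offense level for data theft: 6.
A1 applies: 6 − 2 = 4.
A2 applies (level before this adjustment is 4 < 5, so +1): 4 + 1 = 5.
A6 applies: 5 − 4 = 1.
A7 does not apply.
A8 applies: 1 + 2 = 3.
Final offense level: 3.
Criminal history: 9 prior points → Category B (7-11).
Level 3 falls in the 3 band.
Grid: Level 3 × Category B = 68-112 weeks.

68-112 weeks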